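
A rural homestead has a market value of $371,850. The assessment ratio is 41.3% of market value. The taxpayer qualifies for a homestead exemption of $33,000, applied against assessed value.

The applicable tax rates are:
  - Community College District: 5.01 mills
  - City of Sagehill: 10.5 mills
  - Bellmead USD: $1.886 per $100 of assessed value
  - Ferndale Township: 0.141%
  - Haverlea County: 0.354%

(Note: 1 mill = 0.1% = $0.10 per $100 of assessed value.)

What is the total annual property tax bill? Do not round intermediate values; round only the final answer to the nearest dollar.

$4,741

Assessed value = $371,850 × 0.413 = $153,574.05
Taxable value = $153,574.05 − $33,000 = $120,574.05
Community College District: $120,574.05 × 0.00501 = $604.0759905
City of Sagehill: $120,574.05 × 0.0105 = $1,266.027525
Bellmead USD: $120,574.05 × 0.01886 = $2,274.026583
Ferndale Township: $120,574.05 × 0.00141 = $170.0094105
Haverlea County: $120,574.05 × 0.00354 = $426.832137
Total = $4,740.971646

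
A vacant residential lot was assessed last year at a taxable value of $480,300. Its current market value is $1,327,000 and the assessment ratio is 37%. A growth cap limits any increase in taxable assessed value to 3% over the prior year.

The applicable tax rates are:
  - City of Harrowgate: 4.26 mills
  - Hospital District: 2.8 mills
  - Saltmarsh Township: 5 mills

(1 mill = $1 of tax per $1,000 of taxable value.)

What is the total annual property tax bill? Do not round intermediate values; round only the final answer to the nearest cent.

Uncapped assessed value = $1,327,000 × 0.37 = $490,990
Cap limit = $480,300 × 1.03 = $494,709
Taxable assessed value = min($490,990, $494,709) = $490,990 (cap does not bind)
City of Harrowgate: $490,990 × 0.00426 = $2,091.6174
Hospital District: $490,990 × 0.0028 = $1,374.772
Saltmarsh Township: $490,990 × 0.005 = $2,454.95
Total = $5,921.3394

$5,921.34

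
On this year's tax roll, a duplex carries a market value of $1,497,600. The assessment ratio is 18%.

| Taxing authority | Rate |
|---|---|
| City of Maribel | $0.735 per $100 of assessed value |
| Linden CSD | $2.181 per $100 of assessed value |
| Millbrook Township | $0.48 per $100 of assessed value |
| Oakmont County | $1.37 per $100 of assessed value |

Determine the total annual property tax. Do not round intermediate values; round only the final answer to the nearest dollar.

Assessed value = $1,497,600 × 0.18 = $269,568
City of Maribel: $269,568 × 0.00735 = $1,981.3248
Linden CSD: $269,568 × 0.02181 = $5,879.27808
Millbrook Township: $269,568 × 0.0048 = $1,293.9264
Oakmont County: $269,568 × 0.0137 = $3,693.0816
Total = $1,981.3248 + $5,879.27808 + $1,293.9264 + $3,693.0816 = $12,847.61088

$12,848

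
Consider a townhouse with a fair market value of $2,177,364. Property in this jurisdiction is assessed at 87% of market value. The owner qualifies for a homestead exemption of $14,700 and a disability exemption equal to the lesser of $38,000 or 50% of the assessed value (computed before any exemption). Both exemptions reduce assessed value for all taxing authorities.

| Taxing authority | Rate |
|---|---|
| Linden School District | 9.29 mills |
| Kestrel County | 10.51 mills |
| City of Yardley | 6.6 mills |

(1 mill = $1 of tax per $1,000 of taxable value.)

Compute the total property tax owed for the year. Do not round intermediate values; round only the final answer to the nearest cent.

$48,618.42

Assessed value = $2,177,364 × 0.87 = $1,894,306.68
Disability exemption = min($38,000, 50% × $1,894,306.68) = min($38,000, $947,153.34) = $38,000 (dollar cap binds)
Taxable value = $1,894,306.68 − $14,700 − $38,000 = $1,841,606.68
Linden School District: $1,841,606.68 × 0.00929 = $17,108.5260572
Kestrel County: $1,841,606.68 × 0.01051 = $19,355.2862068
City of Yardley: $1,841,606.68 × 0.0066 = $12,154.604088
Total = $48,618.416352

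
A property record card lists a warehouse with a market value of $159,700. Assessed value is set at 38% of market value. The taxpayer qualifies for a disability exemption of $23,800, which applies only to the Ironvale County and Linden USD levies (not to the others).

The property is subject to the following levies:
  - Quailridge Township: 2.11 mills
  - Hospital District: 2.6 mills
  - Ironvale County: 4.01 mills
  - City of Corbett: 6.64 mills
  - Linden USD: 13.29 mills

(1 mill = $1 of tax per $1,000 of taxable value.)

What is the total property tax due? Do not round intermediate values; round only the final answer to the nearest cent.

Assessed value = $159,700 × 0.38 = $60,686
Quailridge Township: $60,686 × 0.00211 = $128.04746
Hospital District: $60,686 × 0.0026 = $157.7836
Ironvale County: ($60,686 − $23,800) × 0.00401 = $36,886 × 0.00401 = $147.91286
City of Corbett: $60,686 × 0.00664 = $402.95504
Linden USD: ($60,686 − $23,800) × 0.01329 = $36,886 × 0.01329 = $490.21494
Total = $1,326.9139

$1,326.91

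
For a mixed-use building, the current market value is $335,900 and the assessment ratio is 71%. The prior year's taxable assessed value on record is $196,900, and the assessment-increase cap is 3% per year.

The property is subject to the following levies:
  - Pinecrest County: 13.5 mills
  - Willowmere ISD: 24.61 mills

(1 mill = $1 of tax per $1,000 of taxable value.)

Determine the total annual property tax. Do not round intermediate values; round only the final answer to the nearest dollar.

Uncapped assessed value = $335,900 × 0.71 = $238,489
Cap limit = $196,900 × 1.03 = $202,807
Taxable assessed value = min($238,489, $202,807) = $202,807 (cap binds)
Pinecrest County: $202,807 × 0.0135 = $2,737.8945
Willowmere ISD: $202,807 × 0.02461 = $4,991.08027
Total = $7,728.97477

$7,729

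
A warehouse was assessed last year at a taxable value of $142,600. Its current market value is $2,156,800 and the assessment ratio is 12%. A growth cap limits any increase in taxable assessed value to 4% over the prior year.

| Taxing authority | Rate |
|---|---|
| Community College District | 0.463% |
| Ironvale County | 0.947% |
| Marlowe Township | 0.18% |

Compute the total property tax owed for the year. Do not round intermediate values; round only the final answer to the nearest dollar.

$2,358

Uncapped assessed value = $2,156,800 × 0.12 = $258,816
Cap limit = $142,600 × 1.04 = $148,304
Taxable assessed value = min($258,816, $148,304) = $148,304 (cap binds)
Community College District: $148,304 × 0.00463 = $686.64752
Ironvale County: $148,304 × 0.00947 = $1,404.43888
Marlowe Township: $148,304 × 0.0018 = $266.9472
Total = $2,358.0336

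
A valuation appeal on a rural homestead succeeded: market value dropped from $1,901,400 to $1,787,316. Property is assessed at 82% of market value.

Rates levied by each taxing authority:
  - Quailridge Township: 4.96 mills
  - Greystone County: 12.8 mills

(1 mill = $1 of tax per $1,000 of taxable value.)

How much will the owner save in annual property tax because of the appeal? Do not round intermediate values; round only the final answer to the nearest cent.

$1,661.43

Old assessed value = $1,901,400 × 0.82 = $1,559,148
New assessed value = $1,787,316 × 0.82 = $1,465,599.12
Combined rate = 0.00496 + 0.0128 = 0.01776
Old tax = $1,559,148 × 0.01776 = $27,690.46848
New tax = $1,465,599.12 × 0.01776 = $26,029.0403712
Reduction = $27,690.46848 − $26,029.0403712 = $1,661.4281088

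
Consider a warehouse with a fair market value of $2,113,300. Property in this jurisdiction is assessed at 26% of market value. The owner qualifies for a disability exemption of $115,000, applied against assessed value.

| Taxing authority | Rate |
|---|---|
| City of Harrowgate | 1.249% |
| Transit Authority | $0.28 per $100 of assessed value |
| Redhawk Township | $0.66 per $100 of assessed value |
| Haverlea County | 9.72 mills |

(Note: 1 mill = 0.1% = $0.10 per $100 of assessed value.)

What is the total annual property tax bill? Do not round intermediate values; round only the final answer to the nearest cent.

$13,733.22

Assessed value = $2,113,300 × 0.26 = $549,458
Taxable value = $549,458 − $115,000 = $434,458
City of Harrowgate: $434,458 × 0.01249 = $5,426.38042
Transit Authority: $434,458 × 0.0028 = $1,216.4824
Redhawk Township: $434,458 × 0.0066 = $2,867.4228
Haverlea County: $434,458 × 0.00972 = $4,222.93176
Total = $13,733.21738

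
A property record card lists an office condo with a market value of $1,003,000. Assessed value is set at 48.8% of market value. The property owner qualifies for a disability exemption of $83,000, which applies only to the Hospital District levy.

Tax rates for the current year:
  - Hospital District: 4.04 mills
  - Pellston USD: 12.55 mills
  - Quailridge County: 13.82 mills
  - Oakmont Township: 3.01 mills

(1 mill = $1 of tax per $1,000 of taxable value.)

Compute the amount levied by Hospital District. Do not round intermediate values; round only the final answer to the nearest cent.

Assessed value = $1,003,000 × 0.488 = $489,464
Hospital District taxable value = $489,464 − $83,000 = $406,464
Hospital District levy = $406,464 × 0.00404 = $1,642.11456

$1,642.11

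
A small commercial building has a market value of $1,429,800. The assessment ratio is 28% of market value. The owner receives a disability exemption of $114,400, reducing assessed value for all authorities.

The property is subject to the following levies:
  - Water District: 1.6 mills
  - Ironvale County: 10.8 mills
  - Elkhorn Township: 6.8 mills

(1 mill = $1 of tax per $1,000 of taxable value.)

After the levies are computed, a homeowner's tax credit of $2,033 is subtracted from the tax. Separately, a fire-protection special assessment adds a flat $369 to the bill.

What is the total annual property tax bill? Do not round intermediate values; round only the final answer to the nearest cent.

Assessed value = $1,429,800 × 0.28 = $400,344
Taxable value = $400,344 − $114,400 = $285,944
Water District: $285,944 × 0.0016 = $457.5104
Ironvale County: $285,944 × 0.0108 = $3,088.1952
Elkhorn Township: $285,944 × 0.0068 = $1,944.4192
Levies subtotal = $5,490.1248
After credit = $5,490.1248 − $2,033 = $3,457.1248
Total = $3,457.1248 + $369 = $3,826.1248

$3,826.12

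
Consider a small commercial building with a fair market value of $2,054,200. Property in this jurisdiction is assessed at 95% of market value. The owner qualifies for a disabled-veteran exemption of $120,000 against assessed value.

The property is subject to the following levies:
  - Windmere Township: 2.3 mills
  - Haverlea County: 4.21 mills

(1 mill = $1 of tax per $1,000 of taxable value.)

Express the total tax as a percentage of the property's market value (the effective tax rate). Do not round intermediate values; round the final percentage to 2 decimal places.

0.58%

Assessed value = $2,054,200 × 0.95 = $1,951,490
Taxable value = $1,951,490 − $120,000 = $1,831,490
Windmere Township: $1,831,490 × 0.0023 = $4,212.427
Haverlea County: $1,831,490 × 0.00421 = $7,710.5729
Total tax = $11,922.9999
Effective rate = $11,922.9999 ÷ $2,054,200 = 0.58% of market value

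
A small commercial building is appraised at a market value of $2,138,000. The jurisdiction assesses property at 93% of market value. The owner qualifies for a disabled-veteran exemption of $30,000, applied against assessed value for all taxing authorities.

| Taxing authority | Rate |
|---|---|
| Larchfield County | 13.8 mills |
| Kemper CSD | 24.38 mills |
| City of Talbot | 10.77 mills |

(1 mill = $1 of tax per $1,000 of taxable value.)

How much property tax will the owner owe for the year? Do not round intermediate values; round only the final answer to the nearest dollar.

$95,861

Assessed value = $2,138,000 × 0.93 = $1,988,340
Taxable value = $1,988,340 − $30,000 = $1,958,340
Larchfield County: $1,958,340 × 0.0138 = $27,025.092
Kemper CSD: $1,958,340 × 0.02438 = $47,744.3292
City of Talbot: $1,958,340 × 0.01077 = $21,091.3218
Total = $27,025.092 + $47,744.3292 + $21,091.3218 = $95,860.743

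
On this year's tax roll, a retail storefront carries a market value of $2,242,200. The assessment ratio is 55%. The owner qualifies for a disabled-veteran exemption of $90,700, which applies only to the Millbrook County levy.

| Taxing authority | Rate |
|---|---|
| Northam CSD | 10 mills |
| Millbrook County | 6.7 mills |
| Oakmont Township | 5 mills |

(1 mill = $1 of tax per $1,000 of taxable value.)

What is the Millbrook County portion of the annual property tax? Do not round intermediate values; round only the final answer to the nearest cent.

$7,654.82

Assessed value = $2,242,200 × 0.55 = $1,233,210
Millbrook County taxable value = $1,233,210 − $90,700 = $1,142,510
Millbrook County levy = $1,142,510 × 0.0067 = $7,654.817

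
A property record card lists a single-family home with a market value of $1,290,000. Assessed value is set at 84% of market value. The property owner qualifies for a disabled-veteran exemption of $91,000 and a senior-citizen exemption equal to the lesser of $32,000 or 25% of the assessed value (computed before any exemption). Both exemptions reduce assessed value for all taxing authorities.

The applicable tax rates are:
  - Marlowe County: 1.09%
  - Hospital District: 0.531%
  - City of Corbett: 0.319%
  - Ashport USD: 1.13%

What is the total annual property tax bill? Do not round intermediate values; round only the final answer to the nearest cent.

Assessed value = $1,290,000 × 0.84 = $1,083,600
Senior-citizen exemption = min($32,000, 25% × $1,083,600) = min($32,000, $270,900) = $32,000 (dollar cap binds)
Taxable value = $1,083,600 − $91,000 − $32,000 = $960,600
Marlowe County: $960,600 × 0.0109 = $10,470.54
Hospital District: $960,600 × 0.00531 = $5,100.786
City of Corbett: $960,600 × 0.00319 = $3,064.314
Ashport USD: $960,600 × 0.0113 = $10,854.78
Total = $29,490.42

$29,490.42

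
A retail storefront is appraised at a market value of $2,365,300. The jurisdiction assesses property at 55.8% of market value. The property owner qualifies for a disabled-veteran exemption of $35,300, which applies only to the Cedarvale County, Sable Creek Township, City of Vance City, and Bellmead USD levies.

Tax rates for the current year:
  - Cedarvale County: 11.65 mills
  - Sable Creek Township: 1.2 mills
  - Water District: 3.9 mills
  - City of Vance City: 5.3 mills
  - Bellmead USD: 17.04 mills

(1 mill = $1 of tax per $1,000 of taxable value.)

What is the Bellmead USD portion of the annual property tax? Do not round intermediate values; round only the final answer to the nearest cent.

$21,888.52

Assessed value = $2,365,300 × 0.558 = $1,319,837.4
Bellmead USD taxable value = $1,319,837.4 − $35,300 = $1,284,537.4
Bellmead USD levy = $1,284,537.4 × 0.01704 = $21,888.517296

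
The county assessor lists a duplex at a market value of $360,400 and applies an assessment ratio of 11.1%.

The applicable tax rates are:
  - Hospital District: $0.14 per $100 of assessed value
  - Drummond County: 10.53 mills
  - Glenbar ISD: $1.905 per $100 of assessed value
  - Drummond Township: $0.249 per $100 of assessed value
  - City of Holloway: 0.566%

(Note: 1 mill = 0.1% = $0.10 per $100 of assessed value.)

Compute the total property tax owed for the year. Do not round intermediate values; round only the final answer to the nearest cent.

$1,565.37

Assessed value = $360,400 × 0.111 = $40,004.4
Hospital District: $40,004.4 × 0.0014 = $56.00616
Drummond County: $40,004.4 × 0.01053 = $421.246332
Glenbar ISD: $40,004.4 × 0.01905 = $762.08382
Drummond Township: $40,004.4 × 0.00249 = $99.610956
City of Holloway: $40,004.4 × 0.00566 = $226.424904
Total = $1,565.372172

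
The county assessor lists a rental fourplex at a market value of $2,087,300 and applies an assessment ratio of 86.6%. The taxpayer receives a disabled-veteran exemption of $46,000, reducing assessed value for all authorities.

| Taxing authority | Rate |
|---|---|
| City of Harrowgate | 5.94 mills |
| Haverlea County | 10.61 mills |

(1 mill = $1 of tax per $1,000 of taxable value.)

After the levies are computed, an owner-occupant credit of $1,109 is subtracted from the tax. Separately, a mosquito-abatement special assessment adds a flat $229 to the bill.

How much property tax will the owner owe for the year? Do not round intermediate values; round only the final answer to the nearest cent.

$28,274.51

Assessed value = $2,087,300 × 0.866 = $1,807,601.8
Taxable value = $1,807,601.8 − $46,000 = $1,761,601.8
City of Harrowgate: $1,761,601.8 × 0.00594 = $10,463.914692
Haverlea County: $1,761,601.8 × 0.01061 = $18,690.595098
Levies subtotal = $29,154.50979
After credit = $29,154.50979 − $1,109 = $28,045.50979
Total = $28,045.50979 + $229 = $28,274.50979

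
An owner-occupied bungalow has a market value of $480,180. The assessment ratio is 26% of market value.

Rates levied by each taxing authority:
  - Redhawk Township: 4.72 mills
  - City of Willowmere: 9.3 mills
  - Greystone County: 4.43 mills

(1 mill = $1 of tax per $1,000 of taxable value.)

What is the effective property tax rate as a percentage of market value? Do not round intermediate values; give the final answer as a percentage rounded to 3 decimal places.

0.480%

Assessed value = $480,180 × 0.26 = $124,846.8
Redhawk Township: $124,846.8 × 0.00472 = $589.276896
City of Willowmere: $124,846.8 × 0.0093 = $1,161.07524
Greystone County: $124,846.8 × 0.00443 = $553.071324
Total tax = $2,303.42346
Effective rate = $2,303.42346 ÷ $480,180 = 0.480% of market value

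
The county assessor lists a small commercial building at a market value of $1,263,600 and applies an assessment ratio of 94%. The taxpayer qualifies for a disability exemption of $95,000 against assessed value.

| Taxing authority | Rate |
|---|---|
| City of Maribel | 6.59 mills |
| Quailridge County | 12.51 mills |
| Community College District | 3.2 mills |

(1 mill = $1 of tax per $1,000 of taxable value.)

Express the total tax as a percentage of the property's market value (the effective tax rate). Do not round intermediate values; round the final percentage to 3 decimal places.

Assessed value = $1,263,600 × 0.94 = $1,187,784
Taxable value = $1,187,784 − $95,000 = $1,092,784
City of Maribel: $1,092,784 × 0.00659 = $7,201.44656
Quailridge County: $1,092,784 × 0.01251 = $13,670.72784
Community College District: $1,092,784 × 0.0032 = $3,496.9088
Total tax = $24,369.0832
Effective rate = $24,369.0832 ÷ $1,263,600 = 1.929% of market value

1.929%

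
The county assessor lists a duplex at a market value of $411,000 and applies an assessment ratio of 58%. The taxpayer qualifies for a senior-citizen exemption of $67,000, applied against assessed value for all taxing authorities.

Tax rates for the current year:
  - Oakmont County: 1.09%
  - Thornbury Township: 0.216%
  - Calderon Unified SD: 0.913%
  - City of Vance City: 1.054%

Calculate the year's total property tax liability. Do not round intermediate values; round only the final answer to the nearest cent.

$5,609.27

Assessed value = $411,000 × 0.58 = $238,380
Taxable value = $238,380 − $67,000 = $171,380
Oakmont County: $171,380 × 0.0109 = $1,868.042
Thornbury Township: $171,380 × 0.00216 = $370.1808
Calderon Unified SD: $171,380 × 0.00913 = $1,564.6994
City of Vance City: $171,380 × 0.01054 = $1,806.3452
Total = $1,868.042 + $370.1808 + $1,564.6994 + $1,806.3452 = $5,609.2674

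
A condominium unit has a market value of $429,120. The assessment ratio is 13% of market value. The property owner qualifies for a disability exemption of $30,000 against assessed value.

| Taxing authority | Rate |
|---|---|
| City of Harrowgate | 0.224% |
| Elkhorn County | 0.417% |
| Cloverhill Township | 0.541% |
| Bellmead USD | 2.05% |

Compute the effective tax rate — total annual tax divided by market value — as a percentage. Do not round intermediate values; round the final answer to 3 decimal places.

Assessed value = $429,120 × 0.13 = $55,785.6
Taxable value = $55,785.6 − $30,000 = $25,785.6
City of Harrowgate: $25,785.6 × 0.00224 = $57.759744
Elkhorn County: $25,785.6 × 0.00417 = $107.525952
Cloverhill Township: $25,785.6 × 0.00541 = $139.500096
Bellmead USD: $25,785.6 × 0.0205 = $528.6048
Total tax = $833.390592
Effective rate = $833.390592 ÷ $429,120 = 0.194% of market value

0.194%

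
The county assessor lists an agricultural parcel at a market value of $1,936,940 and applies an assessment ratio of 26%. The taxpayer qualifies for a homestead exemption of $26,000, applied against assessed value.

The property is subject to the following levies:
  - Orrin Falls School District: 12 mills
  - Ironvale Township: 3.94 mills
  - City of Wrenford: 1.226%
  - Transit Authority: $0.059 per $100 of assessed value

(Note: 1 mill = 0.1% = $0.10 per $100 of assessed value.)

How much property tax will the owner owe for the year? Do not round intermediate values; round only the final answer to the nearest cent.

Assessed value = $1,936,940 × 0.26 = $503,604.4
Taxable value = $503,604.4 − $26,000 = $477,604.4
Orrin Falls School District: $477,604.4 × 0.012 = $5,731.2528
Ironvale Township: $477,604.4 × 0.00394 = $1,881.761336
City of Wrenford: $477,604.4 × 0.01226 = $5,855.429944
Transit Authority: $477,604.4 × 0.00059 = $281.786596
Total = $13,750.230676

$13,750.23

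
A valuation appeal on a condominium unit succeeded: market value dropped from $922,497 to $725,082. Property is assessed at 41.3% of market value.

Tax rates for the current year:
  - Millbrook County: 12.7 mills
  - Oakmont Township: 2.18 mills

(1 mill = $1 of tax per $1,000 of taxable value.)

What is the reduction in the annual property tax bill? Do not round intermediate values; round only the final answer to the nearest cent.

Old assessed value = $922,497 × 0.413 = $380,991.261
New assessed value = $725,082 × 0.413 = $299,458.866
Combined rate = 0.0127 + 0.00218 = 0.01488
Old tax = $380,991.261 × 0.01488 = $5,669.14996368
New tax = $299,458.866 × 0.01488 = $4,455.94792608
Reduction = $5,669.14996368 − $4,455.94792608 = $1,213.2020376

$1,213.20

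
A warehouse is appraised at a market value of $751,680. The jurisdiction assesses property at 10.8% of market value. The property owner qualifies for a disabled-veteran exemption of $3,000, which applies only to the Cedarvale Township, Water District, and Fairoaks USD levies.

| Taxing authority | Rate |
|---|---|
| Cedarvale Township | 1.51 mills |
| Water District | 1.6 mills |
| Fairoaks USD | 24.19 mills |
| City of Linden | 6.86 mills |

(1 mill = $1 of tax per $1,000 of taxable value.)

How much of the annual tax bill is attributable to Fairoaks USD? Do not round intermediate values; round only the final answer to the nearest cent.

Assessed value = $751,680 × 0.108 = $81,181.44
Fairoaks USD taxable value = $81,181.44 − $3,000 = $78,181.44
Fairoaks USD levy = $78,181.44 × 0.02419 = $1,891.2090336

$1,891.21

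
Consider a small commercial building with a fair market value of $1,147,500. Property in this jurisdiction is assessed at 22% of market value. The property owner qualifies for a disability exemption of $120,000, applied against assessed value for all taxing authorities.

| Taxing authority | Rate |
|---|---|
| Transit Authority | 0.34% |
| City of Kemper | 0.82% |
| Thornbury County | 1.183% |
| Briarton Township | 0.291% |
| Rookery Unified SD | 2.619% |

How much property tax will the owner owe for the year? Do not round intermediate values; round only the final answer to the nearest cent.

$6,957.60

Assessed value = $1,147,500 × 0.22 = $252,450
Taxable value = $252,450 − $120,000 = $132,450
Transit Authority: $132,450 × 0.0034 = $450.33
City of Kemper: $132,450 × 0.0082 = $1,086.09
Thornbury County: $132,450 × 0.01183 = $1,566.8835
Briarton Township: $132,450 × 0.00291 = $385.4295
Rookery Unified SD: $132,450 × 0.02619 = $3,468.8655
Total = $450.33 + $1,086.09 + $1,566.8835 + $385.4295 + $3,468.8655 = $6,957.5985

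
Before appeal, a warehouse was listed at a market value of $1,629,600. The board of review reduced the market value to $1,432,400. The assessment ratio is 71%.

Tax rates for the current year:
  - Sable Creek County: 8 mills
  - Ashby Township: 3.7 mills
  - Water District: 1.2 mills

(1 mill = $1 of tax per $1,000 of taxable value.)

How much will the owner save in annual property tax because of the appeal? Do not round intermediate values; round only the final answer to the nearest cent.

Old assessed value = $1,629,600 × 0.71 = $1,157,016
New assessed value = $1,432,400 × 0.71 = $1,017,004
Combined rate = 0.008 + 0.0037 + 0.0012 = 0.0129
Old tax = $1,157,016 × 0.0129 = $14,925.5064
New tax = $1,017,004 × 0.0129 = $13,119.3516
Reduction = $14,925.5064 − $13,119.3516 = $1,806.1548

$1,806.15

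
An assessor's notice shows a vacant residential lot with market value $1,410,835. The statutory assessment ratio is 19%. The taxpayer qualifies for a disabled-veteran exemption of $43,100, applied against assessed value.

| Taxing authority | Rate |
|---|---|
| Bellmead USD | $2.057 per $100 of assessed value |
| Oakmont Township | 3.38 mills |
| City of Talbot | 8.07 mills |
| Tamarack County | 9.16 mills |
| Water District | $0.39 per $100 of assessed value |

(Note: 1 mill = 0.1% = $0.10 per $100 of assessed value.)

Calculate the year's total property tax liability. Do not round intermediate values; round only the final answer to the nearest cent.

Assessed value = $1,410,835 × 0.19 = $268,058.65
Taxable value = $268,058.65 − $43,100 = $224,958.65
Bellmead USD: $224,958.65 × 0.02057 = $4,627.3994305
Oakmont Township: $224,958.65 × 0.00338 = $760.360237
City of Talbot: $224,958.65 × 0.00807 = $1,815.4163055
Tamarack County: $224,958.65 × 0.00916 = $2,060.621234
Water District: $224,958.65 × 0.0039 = $877.338735
Total = $10,141.135942

$10,141.14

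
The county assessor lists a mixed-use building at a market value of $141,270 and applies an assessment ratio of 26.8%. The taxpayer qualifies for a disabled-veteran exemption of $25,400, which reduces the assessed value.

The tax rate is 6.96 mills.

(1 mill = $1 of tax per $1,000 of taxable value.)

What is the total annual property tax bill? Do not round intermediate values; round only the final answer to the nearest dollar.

$87

Assessed value = $141,270 × 0.268 = $37,860.36
Taxable value = $37,860.36 − $25,400 = $12,460.36
Tax = $12,460.36 × 0.00696 = $86.7241056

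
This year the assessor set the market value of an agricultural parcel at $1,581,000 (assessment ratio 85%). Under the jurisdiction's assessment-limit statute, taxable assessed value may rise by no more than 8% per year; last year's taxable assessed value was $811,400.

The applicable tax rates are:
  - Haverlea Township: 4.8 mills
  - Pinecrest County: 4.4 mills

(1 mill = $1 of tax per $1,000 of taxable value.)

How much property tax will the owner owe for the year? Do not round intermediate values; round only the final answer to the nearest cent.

Uncapped assessed value = $1,581,000 × 0.85 = $1,343,850
Cap limit = $811,400 × 1.08 = $876,312
Taxable assessed value = min($1,343,850, $876,312) = $876,312 (cap binds)
Haverlea Township: $876,312 × 0.0048 = $4,206.2976
Pinecrest County: $876,312 × 0.0044 = $3,855.7728
Total = $8,062.0704

$8,062.07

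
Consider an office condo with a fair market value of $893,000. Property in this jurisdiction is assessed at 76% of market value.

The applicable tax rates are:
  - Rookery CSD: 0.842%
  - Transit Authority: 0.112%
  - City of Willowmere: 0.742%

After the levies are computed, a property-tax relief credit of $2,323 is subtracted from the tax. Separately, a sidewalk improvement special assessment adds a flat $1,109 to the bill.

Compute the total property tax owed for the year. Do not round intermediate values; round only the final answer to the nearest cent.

Assessed value = $893,000 × 0.76 = $678,680
Rookery CSD: $678,680 × 0.00842 = $5,714.4856
Transit Authority: $678,680 × 0.00112 = $760.1216
City of Willowmere: $678,680 × 0.00742 = $5,035.8056
Levies subtotal = $11,510.4128
After credit = $11,510.4128 − $2,323 = $9,187.4128
Total = $9,187.4128 + $1,109 = $10,296.4128

$10,296.41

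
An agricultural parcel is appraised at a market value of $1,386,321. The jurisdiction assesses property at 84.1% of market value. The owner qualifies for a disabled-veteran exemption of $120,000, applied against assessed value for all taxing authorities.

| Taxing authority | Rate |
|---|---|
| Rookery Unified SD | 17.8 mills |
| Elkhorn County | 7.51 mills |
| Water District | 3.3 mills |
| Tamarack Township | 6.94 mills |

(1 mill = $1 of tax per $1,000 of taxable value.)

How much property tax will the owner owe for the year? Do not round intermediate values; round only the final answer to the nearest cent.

$37,181.60

Assessed value = $1,386,321 × 0.841 = $1,165,895.961
Taxable value = $1,165,895.961 − $120,000 = $1,045,895.961
Rookery Unified SD: $1,045,895.961 × 0.0178 = $18,616.9481058
Elkhorn County: $1,045,895.961 × 0.00751 = $7,854.67866711
Water District: $1,045,895.961 × 0.0033 = $3,451.4566713
Tamarack Township: $1,045,895.961 × 0.00694 = $7,258.51796934
Total = $18,616.9481058 + $7,854.67866711 + $3,451.4566713 + $7,258.51796934 = $37,181.60141355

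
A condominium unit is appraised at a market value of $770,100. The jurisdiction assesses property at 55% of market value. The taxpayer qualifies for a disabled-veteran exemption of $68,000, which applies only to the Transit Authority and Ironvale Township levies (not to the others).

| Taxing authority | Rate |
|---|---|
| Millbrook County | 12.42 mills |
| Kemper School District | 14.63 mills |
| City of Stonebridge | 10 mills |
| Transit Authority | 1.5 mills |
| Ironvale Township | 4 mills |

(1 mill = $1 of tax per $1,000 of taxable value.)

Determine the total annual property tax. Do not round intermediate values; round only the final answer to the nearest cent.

Assessed value = $770,100 × 0.55 = $423,555
Millbrook County: $423,555 × 0.01242 = $5,260.5531
Kemper School District: $423,555 × 0.01463 = $6,196.60965
City of Stonebridge: $423,555 × 0.01 = $4,235.55
Transit Authority: ($423,555 − $68,000) × 0.0015 = $355,555 × 0.0015 = $533.3325
Ironvale Township: ($423,555 − $68,000) × 0.004 = $355,555 × 0.004 = $1,422.22
Total = $17,648.26525

$17,648.27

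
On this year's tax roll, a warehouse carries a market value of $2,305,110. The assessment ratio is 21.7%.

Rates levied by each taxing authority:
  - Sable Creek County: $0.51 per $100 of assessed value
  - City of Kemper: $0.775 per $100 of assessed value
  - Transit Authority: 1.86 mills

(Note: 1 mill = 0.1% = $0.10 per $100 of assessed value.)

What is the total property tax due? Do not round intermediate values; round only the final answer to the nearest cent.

$7,358.07

Assessed value = $2,305,110 × 0.217 = $500,208.87
Sable Creek County: $500,208.87 × 0.0051 = $2,551.065237
City of Kemper: $500,208.87 × 0.00775 = $3,876.6187425
Transit Authority: $500,208.87 × 0.00186 = $930.3884982
Total = $7,358.0724777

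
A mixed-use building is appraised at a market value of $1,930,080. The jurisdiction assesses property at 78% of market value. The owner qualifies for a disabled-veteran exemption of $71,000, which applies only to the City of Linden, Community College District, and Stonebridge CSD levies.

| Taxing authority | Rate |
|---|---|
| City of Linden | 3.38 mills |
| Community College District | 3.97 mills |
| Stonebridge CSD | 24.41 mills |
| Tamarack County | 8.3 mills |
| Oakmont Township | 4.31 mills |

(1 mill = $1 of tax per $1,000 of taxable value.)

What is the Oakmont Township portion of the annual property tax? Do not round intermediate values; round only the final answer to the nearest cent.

$6,488.54

Assessed value = $1,930,080 × 0.78 = $1,505,462.4
Oakmont Township taxable value = $1,505,462.4 (exemption does not apply)
Oakmont Township levy = $1,505,462.4 × 0.00431 = $6,488.542944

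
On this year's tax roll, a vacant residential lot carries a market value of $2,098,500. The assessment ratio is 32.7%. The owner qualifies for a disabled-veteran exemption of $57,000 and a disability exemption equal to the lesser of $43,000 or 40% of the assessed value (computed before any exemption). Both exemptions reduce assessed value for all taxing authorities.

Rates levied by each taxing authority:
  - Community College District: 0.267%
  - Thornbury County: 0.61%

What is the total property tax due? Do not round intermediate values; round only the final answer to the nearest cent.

$5,141.06

Assessed value = $2,098,500 × 0.327 = $686,209.5
Disability exemption = min($43,000, 40% × $686,209.5) = min($43,000, $274,483.8) = $43,000 (dollar cap binds)
Taxable value = $686,209.5 − $57,000 − $43,000 = $586,209.5
Community College District: $586,209.5 × 0.00267 = $1,565.179365
Thornbury County: $586,209.5 × 0.0061 = $3,575.87795
Total = $5,141.057315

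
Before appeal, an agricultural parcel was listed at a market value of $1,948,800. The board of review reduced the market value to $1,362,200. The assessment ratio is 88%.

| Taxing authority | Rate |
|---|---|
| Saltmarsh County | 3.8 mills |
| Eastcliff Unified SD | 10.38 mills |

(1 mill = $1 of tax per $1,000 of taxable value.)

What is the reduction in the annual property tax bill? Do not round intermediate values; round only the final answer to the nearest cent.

$7,319.83

Old assessed value = $1,948,800 × 0.88 = $1,714,944
New assessed value = $1,362,200 × 0.88 = $1,198,736
Combined rate = 0.0038 + 0.01038 = 0.01418
Old tax = $1,714,944 × 0.01418 = $24,317.90592
New tax = $1,198,736 × 0.01418 = $16,998.07648
Reduction = $24,317.90592 − $16,998.07648 = $7,319.82944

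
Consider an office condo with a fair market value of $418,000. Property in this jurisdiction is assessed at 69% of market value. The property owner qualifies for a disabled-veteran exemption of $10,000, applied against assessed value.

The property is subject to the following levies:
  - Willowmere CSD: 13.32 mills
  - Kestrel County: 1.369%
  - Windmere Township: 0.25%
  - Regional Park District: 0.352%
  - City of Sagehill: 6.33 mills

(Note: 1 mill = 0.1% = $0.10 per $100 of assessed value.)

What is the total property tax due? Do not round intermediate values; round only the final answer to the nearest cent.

$10,958.61

Assessed value = $418,000 × 0.69 = $288,420
Taxable value = $288,420 − $10,000 = $278,420
Willowmere CSD: $278,420 × 0.01332 = $3,708.5544
Kestrel County: $278,420 × 0.01369 = $3,811.5698
Windmere Township: $278,420 × 0.0025 = $696.05
Regional Park District: $278,420 × 0.00352 = $980.0384
City of Sagehill: $278,420 × 0.00633 = $1,762.3986
Total = $10,958.6112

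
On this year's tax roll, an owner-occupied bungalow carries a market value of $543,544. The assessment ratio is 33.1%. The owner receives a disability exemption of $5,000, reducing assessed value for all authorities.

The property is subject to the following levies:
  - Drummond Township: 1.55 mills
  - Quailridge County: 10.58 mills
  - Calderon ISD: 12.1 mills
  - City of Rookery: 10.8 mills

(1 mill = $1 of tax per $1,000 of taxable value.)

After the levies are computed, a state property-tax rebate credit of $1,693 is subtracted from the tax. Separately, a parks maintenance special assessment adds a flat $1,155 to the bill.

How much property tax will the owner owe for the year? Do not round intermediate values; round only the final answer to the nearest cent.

Assessed value = $543,544 × 0.331 = $179,913.064
Taxable value = $179,913.064 − $5,000 = $174,913.064
Drummond Township: $174,913.064 × 0.00155 = $271.1152492
Quailridge County: $174,913.064 × 0.01058 = $1,850.58021712
Calderon ISD: $174,913.064 × 0.0121 = $2,116.4480744
City of Rookery: $174,913.064 × 0.0108 = $1,889.0610912
Levies subtotal = $6,127.20463192
After credit = $6,127.20463192 − $1,693 = $4,434.20463192
Total = $4,434.20463192 + $1,155 = $5,589.20463192

$5,589.20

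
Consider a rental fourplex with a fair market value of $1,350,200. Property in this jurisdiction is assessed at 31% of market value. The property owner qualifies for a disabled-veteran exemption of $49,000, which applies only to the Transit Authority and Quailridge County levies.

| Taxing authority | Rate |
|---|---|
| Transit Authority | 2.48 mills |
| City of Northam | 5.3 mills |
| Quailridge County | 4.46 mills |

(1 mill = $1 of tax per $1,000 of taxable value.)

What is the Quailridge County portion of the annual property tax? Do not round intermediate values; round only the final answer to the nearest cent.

Assessed value = $1,350,200 × 0.31 = $418,562
Quailridge County taxable value = $418,562 − $49,000 = $369,562
Quailridge County levy = $369,562 × 0.00446 = $1,648.24652

$1,648.25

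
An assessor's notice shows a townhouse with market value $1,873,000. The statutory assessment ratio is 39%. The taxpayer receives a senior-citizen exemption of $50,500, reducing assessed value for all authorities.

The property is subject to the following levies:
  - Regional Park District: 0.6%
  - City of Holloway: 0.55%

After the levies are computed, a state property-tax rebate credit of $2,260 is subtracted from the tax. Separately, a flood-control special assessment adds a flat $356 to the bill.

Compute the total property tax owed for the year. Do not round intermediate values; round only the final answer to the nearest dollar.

Assessed value = $1,873,000 × 0.39 = $730,470
Taxable value = $730,470 − $50,500 = $679,970
Regional Park District: $679,970 × 0.006 = $4,079.82
City of Holloway: $679,970 × 0.0055 = $3,739.835
Levies subtotal = $7,819.655
After credit = $7,819.655 − $2,260 = $5,559.655
Total = $5,559.655 + $356 = $5,915.655

$5,916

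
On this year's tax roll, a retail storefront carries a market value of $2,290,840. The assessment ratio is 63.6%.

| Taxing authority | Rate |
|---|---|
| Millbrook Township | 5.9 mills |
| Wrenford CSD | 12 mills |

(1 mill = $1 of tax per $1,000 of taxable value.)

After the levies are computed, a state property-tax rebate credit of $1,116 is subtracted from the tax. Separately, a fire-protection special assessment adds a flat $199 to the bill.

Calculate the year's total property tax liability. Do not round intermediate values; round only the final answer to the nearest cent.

Assessed value = $2,290,840 × 0.636 = $1,456,974.24
Millbrook Township: $1,456,974.24 × 0.0059 = $8,596.148016
Wrenford CSD: $1,456,974.24 × 0.012 = $17,483.69088
Levies subtotal = $26,079.838896
After credit = $26,079.838896 − $1,116 = $24,963.838896
Total = $24,963.838896 + $199 = $25,162.838896

$25,162.84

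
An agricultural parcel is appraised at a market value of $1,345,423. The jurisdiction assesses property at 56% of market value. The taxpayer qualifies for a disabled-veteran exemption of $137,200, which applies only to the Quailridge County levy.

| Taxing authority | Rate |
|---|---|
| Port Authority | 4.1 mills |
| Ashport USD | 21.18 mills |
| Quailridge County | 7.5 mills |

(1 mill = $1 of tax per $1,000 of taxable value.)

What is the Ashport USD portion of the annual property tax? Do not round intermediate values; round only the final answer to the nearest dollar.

$15,958

Assessed value = $1,345,423 × 0.56 = $753,436.88
Ashport USD taxable value = $753,436.88 (exemption does not apply)
Ashport USD levy = $753,436.88 × 0.02118 = $15,957.7931184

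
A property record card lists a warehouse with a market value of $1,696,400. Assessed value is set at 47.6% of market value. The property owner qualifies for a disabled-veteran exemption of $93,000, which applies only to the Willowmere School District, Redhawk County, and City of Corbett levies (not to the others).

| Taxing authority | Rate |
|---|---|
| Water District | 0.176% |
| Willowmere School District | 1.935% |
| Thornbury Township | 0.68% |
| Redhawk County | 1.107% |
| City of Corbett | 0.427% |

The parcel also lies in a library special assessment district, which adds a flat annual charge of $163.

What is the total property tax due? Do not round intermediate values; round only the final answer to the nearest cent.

$31,860.62

Assessed value = $1,696,400 × 0.476 = $807,486.4
Water District: $807,486.4 × 0.00176 = $1,421.176064
Willowmere School District: ($807,486.4 − $93,000) × 0.01935 = $714,486.4 × 0.01935 = $13,825.31184
Thornbury Township: $807,486.4 × 0.0068 = $5,490.90752
Redhawk County: ($807,486.4 − $93,000) × 0.01107 = $714,486.4 × 0.01107 = $7,909.364448
City of Corbett: ($807,486.4 − $93,000) × 0.00427 = $714,486.4 × 0.00427 = $3,050.856928
Levies subtotal = $31,697.6168
Total = $31,697.6168 + $163 = $31,860.6168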